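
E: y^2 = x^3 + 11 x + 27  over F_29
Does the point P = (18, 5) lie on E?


Check whether y^2 = x^3 + 11 x + 27 (mod 29) for (x, y) = (18, 5).
LHS: y^2 = 5^2 mod 29 = 25
RHS: x^3 + 11 x + 27 = 18^3 + 11*18 + 27 mod 29 = 25
LHS = RHS

Yes, on the curve


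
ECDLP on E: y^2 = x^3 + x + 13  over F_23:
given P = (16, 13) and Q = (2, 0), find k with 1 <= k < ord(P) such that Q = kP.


Enumerate multiples of P until we hit Q = (2, 0):
  1P = (16, 13)
  2P = (20, 12)
  3P = (0, 6)
  4P = (8, 2)
  5P = (7, 8)
  6P = (4, 9)
  7P = (21, 16)
  8P = (2, 0)
Match found at i = 8.

k = 8


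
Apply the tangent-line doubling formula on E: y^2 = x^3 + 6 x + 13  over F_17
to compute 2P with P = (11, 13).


Doubling: s = (3 x1^2 + a) / (2 y1)
s = (3*11^2 + 6) / (2*13) mod 17 = 7
x3 = s^2 - 2 x1 mod 17 = 7^2 - 2*11 = 10
y3 = s (x1 - x3) - y1 mod 17 = 7 * (11 - 10) - 13 = 11

2P = (10, 11)


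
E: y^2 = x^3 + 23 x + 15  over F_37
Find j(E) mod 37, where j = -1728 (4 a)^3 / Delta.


Delta = -16(4 a^3 + 27 b^2) mod 37 = 13
-1728 * (4 a)^3 = -1728 * (4*23)^3 mod 37 = 31
j = 31 * 13^(-1) mod 37 = 28

j = 28 (mod 37)


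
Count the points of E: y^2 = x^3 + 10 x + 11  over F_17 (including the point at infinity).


For each x in F_17, count y with y^2 = x^3 + 10 x + 11 mod 17:
  x = 3: RHS = 0, y in [0]  -> 1 point(s)
  x = 4: RHS = 13, y in [8, 9]  -> 2 point(s)
  x = 5: RHS = 16, y in [4, 13]  -> 2 point(s)
  x = 6: RHS = 15, y in [7, 10]  -> 2 point(s)
  x = 7: RHS = 16, y in [4, 13]  -> 2 point(s)
  x = 8: RHS = 8, y in [5, 12]  -> 2 point(s)
  x = 13: RHS = 9, y in [3, 14]  -> 2 point(s)
  x = 15: RHS = 0, y in [0]  -> 1 point(s)
  x = 16: RHS = 0, y in [0]  -> 1 point(s)
Affine points: 15. Add the point at infinity: total = 16.

#E(F_17) = 16


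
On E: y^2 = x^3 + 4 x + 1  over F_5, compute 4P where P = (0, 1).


k = 4 = 100_2 (binary, LSB first: 001)
Double-and-add from P = (0, 1):
  bit 0 = 0: acc unchanged = O
  bit 1 = 0: acc unchanged = O
  bit 2 = 1: acc = O + (3, 0) = (3, 0)

4P = (3, 0)


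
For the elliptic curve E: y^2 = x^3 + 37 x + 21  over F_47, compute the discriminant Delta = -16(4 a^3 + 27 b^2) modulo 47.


4 a^3 + 27 b^2 = 4*37^3 + 27*21^2 = 202612 + 11907 = 214519
Delta = -16 * (214519) = -3432304
Delta mod 47 = 12

Delta = 12 (mod 47)


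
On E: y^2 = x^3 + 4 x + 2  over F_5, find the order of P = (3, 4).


Compute successive multiples of P until we hit O:
  1P = (3, 4)
  2P = (3, 1)
  3P = O

ord(P) = 3


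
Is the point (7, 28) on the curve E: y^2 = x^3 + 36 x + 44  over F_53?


Check whether y^2 = x^3 + 36 x + 44 (mod 53) for (x, y) = (7, 28).
LHS: y^2 = 28^2 mod 53 = 42
RHS: x^3 + 36 x + 44 = 7^3 + 36*7 + 44 mod 53 = 3
LHS != RHS

No, not on the curve


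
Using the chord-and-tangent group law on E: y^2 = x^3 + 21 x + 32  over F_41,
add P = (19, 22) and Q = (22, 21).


P != Q, so use the chord formula.
s = (y2 - y1) / (x2 - x1) = (40) / (3) mod 41 = 27
x3 = s^2 - x1 - x2 mod 41 = 27^2 - 19 - 22 = 32
y3 = s (x1 - x3) - y1 mod 41 = 27 * (19 - 32) - 22 = 37

P + Q = (32, 37)


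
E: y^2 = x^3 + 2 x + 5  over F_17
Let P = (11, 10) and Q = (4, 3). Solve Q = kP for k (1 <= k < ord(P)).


Enumerate multiples of P until we hit Q = (4, 3):
  1P = (11, 10)
  2P = (4, 3)
Match found at i = 2.

k = 2


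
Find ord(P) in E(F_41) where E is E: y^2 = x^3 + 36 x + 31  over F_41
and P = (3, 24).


Compute successive multiples of P until we hit O:
  1P = (3, 24)
  2P = (34, 25)
  3P = (20, 31)
  4P = (22, 14)
  5P = (24, 0)
  6P = (22, 27)
  7P = (20, 10)
  8P = (34, 16)
  ... (continuing to 10P)
  10P = O

ord(P) = 10


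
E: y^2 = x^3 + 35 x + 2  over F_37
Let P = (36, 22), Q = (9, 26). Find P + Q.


P != Q, so use the chord formula.
s = (y2 - y1) / (x2 - x1) = (4) / (10) mod 37 = 30
x3 = s^2 - x1 - x2 mod 37 = 30^2 - 36 - 9 = 4
y3 = s (x1 - x3) - y1 mod 37 = 30 * (36 - 4) - 22 = 13

P + Q = (4, 13)


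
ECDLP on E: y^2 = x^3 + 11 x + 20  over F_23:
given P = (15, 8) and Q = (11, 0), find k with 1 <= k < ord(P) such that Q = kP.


Enumerate multiples of P until we hit Q = (11, 0):
  1P = (15, 8)
  2P = (6, 7)
  3P = (4, 6)
  4P = (20, 12)
  5P = (19, 21)
  6P = (1, 3)
  7P = (11, 0)
Match found at i = 7.

k = 7


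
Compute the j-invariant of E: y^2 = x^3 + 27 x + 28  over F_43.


Delta = -16(4 a^3 + 27 b^2) mod 43 = 39
-1728 * (4 a)^3 = -1728 * (4*27)^3 mod 43 = 42
j = 42 * 39^(-1) mod 43 = 11

j = 11 (mod 43)


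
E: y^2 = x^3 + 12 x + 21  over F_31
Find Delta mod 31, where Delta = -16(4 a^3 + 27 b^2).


4 a^3 + 27 b^2 = 4*12^3 + 27*21^2 = 6912 + 11907 = 18819
Delta = -16 * (18819) = -301104
Delta mod 31 = 30

Delta = 30 (mod 31)


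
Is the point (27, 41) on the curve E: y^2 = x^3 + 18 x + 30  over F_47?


Check whether y^2 = x^3 + 18 x + 30 (mod 47) for (x, y) = (27, 41).
LHS: y^2 = 41^2 mod 47 = 36
RHS: x^3 + 18 x + 30 = 27^3 + 18*27 + 30 mod 47 = 36
LHS = RHS

Yes, on the curve


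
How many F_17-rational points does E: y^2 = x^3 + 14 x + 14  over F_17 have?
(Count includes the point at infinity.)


For each x in F_17, count y with y^2 = x^3 + 14 x + 14 mod 17:
  x = 2: RHS = 16, y in [4, 13]  -> 2 point(s)
  x = 3: RHS = 15, y in [7, 10]  -> 2 point(s)
  x = 4: RHS = 15, y in [7, 10]  -> 2 point(s)
  x = 6: RHS = 8, y in [5, 12]  -> 2 point(s)
  x = 7: RHS = 13, y in [8, 9]  -> 2 point(s)
  x = 8: RHS = 9, y in [3, 14]  -> 2 point(s)
  x = 9: RHS = 2, y in [6, 11]  -> 2 point(s)
  x = 10: RHS = 15, y in [7, 10]  -> 2 point(s)
  x = 13: RHS = 13, y in [8, 9]  -> 2 point(s)
  x = 14: RHS = 13, y in [8, 9]  -> 2 point(s)
  x = 16: RHS = 16, y in [4, 13]  -> 2 point(s)
Affine points: 22. Add the point at infinity: total = 23.

#E(F_17) = 23


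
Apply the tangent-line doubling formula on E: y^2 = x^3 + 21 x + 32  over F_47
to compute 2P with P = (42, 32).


Doubling: s = (3 x1^2 + a) / (2 y1)
s = (3*42^2 + 21) / (2*32) mod 47 = 25
x3 = s^2 - 2 x1 mod 47 = 25^2 - 2*42 = 24
y3 = s (x1 - x3) - y1 mod 47 = 25 * (42 - 24) - 32 = 42

2P = (24, 42)


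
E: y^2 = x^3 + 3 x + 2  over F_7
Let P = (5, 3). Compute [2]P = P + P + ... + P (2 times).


k = 2 = 10_2 (binary, LSB first: 01)
Double-and-add from P = (5, 3):
  bit 0 = 0: acc unchanged = O
  bit 1 = 1: acc = O + (5, 4) = (5, 4)

2P = (5, 4)


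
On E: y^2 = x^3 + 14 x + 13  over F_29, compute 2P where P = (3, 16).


k = 2 = 10_2 (binary, LSB first: 01)
Double-and-add from P = (3, 16):
  bit 0 = 0: acc unchanged = O
  bit 1 = 1: acc = O + (10, 14) = (10, 14)

2P = (10, 14)


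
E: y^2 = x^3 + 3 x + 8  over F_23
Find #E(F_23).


For each x in F_23, count y with y^2 = x^3 + 3 x + 8 mod 23:
  x = 0: RHS = 8, y in [10, 13]  -> 2 point(s)
  x = 1: RHS = 12, y in [9, 14]  -> 2 point(s)
  x = 6: RHS = 12, y in [9, 14]  -> 2 point(s)
  x = 7: RHS = 4, y in [2, 21]  -> 2 point(s)
  x = 10: RHS = 3, y in [7, 16]  -> 2 point(s)
  x = 12: RHS = 1, y in [1, 22]  -> 2 point(s)
  x = 13: RHS = 13, y in [6, 17]  -> 2 point(s)
  x = 15: RHS = 1, y in [1, 22]  -> 2 point(s)
  x = 16: RHS = 12, y in [9, 14]  -> 2 point(s)
  x = 17: RHS = 4, y in [2, 21]  -> 2 point(s)
  x = 18: RHS = 6, y in [11, 12]  -> 2 point(s)
  x = 19: RHS = 1, y in [1, 22]  -> 2 point(s)
  x = 20: RHS = 18, y in [8, 15]  -> 2 point(s)
  x = 22: RHS = 4, y in [2, 21]  -> 2 point(s)
Affine points: 28. Add the point at infinity: total = 29.

#E(F_23) = 29


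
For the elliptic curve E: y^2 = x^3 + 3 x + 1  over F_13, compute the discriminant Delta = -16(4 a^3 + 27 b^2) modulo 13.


4 a^3 + 27 b^2 = 4*3^3 + 27*1^2 = 108 + 27 = 135
Delta = -16 * (135) = -2160
Delta mod 13 = 11

Delta = 11 (mod 13)


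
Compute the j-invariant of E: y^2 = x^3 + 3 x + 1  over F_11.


Delta = -16(4 a^3 + 27 b^2) mod 11 = 7
-1728 * (4 a)^3 = -1728 * (4*3)^3 mod 11 = 10
j = 10 * 7^(-1) mod 11 = 3

j = 3 (mod 11)


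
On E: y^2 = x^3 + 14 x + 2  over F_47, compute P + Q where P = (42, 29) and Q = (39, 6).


P != Q, so use the chord formula.
s = (y2 - y1) / (x2 - x1) = (24) / (44) mod 47 = 39
x3 = s^2 - x1 - x2 mod 47 = 39^2 - 42 - 39 = 30
y3 = s (x1 - x3) - y1 mod 47 = 39 * (42 - 30) - 29 = 16

P + Q = (30, 16)


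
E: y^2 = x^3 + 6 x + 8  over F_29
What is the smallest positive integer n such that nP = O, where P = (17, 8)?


Compute successive multiples of P until we hit O:
  1P = (17, 8)
  2P = (28, 28)
  3P = (6, 12)
  4P = (15, 15)
  5P = (2, 12)
  6P = (16, 13)
  7P = (21, 12)
  8P = (21, 17)
  ... (continuing to 15P)
  15P = O

ord(P) = 15


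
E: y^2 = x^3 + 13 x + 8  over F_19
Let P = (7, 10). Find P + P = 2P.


Doubling: s = (3 x1^2 + a) / (2 y1)
s = (3*7^2 + 13) / (2*10) mod 19 = 8
x3 = s^2 - 2 x1 mod 19 = 8^2 - 2*7 = 12
y3 = s (x1 - x3) - y1 mod 19 = 8 * (7 - 12) - 10 = 7

2P = (12, 7)


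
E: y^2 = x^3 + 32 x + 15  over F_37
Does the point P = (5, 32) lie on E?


Check whether y^2 = x^3 + 32 x + 15 (mod 37) for (x, y) = (5, 32).
LHS: y^2 = 32^2 mod 37 = 25
RHS: x^3 + 32 x + 15 = 5^3 + 32*5 + 15 mod 37 = 4
LHS != RHS

No, not on the curve


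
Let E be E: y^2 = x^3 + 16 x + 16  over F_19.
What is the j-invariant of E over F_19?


Delta = -16(4 a^3 + 27 b^2) mod 19 = 6
-1728 * (4 a)^3 = -1728 * (4*16)^3 mod 19 = 1
j = 1 * 6^(-1) mod 19 = 16

j = 16 (mod 19)


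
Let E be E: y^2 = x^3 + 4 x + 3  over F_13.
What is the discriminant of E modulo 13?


4 a^3 + 27 b^2 = 4*4^3 + 27*3^2 = 256 + 243 = 499
Delta = -16 * (499) = -7984
Delta mod 13 = 11

Delta = 11 (mod 13)


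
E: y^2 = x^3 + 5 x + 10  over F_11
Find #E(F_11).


For each x in F_11, count y with y^2 = x^3 + 5 x + 10 mod 11:
  x = 1: RHS = 5, y in [4, 7]  -> 2 point(s)
  x = 6: RHS = 3, y in [5, 6]  -> 2 point(s)
  x = 7: RHS = 3, y in [5, 6]  -> 2 point(s)
  x = 8: RHS = 1, y in [1, 10]  -> 2 point(s)
  x = 9: RHS = 3, y in [5, 6]  -> 2 point(s)
  x = 10: RHS = 4, y in [2, 9]  -> 2 point(s)
Affine points: 12. Add the point at infinity: total = 13.

#E(F_11) = 13


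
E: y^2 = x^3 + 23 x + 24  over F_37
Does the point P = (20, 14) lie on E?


Check whether y^2 = x^3 + 23 x + 24 (mod 37) for (x, y) = (20, 14).
LHS: y^2 = 14^2 mod 37 = 11
RHS: x^3 + 23 x + 24 = 20^3 + 23*20 + 24 mod 37 = 11
LHS = RHS

Yes, on the curve


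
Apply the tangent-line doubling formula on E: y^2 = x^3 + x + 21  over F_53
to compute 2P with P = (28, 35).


Doubling: s = (3 x1^2 + a) / (2 y1)
s = (3*28^2 + 1) / (2*35) mod 53 = 48
x3 = s^2 - 2 x1 mod 53 = 48^2 - 2*28 = 22
y3 = s (x1 - x3) - y1 mod 53 = 48 * (28 - 22) - 35 = 41

2P = (22, 41)


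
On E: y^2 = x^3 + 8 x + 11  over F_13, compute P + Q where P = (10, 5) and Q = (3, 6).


P != Q, so use the chord formula.
s = (y2 - y1) / (x2 - x1) = (1) / (6) mod 13 = 11
x3 = s^2 - x1 - x2 mod 13 = 11^2 - 10 - 3 = 4
y3 = s (x1 - x3) - y1 mod 13 = 11 * (10 - 4) - 5 = 9

P + Q = (4, 9)


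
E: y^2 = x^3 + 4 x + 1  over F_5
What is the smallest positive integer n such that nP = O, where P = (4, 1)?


Compute successive multiples of P until we hit O:
  1P = (4, 1)
  2P = (3, 0)
  3P = (4, 4)
  4P = O

ord(P) = 4


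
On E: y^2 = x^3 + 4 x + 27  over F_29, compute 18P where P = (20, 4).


k = 18 = 10010_2 (binary, LSB first: 01001)
Double-and-add from P = (20, 4):
  bit 0 = 0: acc unchanged = O
  bit 1 = 1: acc = O + (12, 11) = (12, 11)
  bit 2 = 0: acc unchanged = (12, 11)
  bit 3 = 0: acc unchanged = (12, 11)
  bit 4 = 1: acc = (12, 11) + (28, 14) = (22, 27)

18P = (22, 27)


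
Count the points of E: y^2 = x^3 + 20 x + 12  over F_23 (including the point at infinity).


For each x in F_23, count y with y^2 = x^3 + 20 x + 12 mod 23:
  x = 0: RHS = 12, y in [9, 14]  -> 2 point(s)
  x = 4: RHS = 18, y in [8, 15]  -> 2 point(s)
  x = 6: RHS = 3, y in [7, 16]  -> 2 point(s)
  x = 7: RHS = 12, y in [9, 14]  -> 2 point(s)
  x = 9: RHS = 1, y in [1, 22]  -> 2 point(s)
  x = 10: RHS = 16, y in [4, 19]  -> 2 point(s)
  x = 12: RHS = 2, y in [5, 18]  -> 2 point(s)
  x = 13: RHS = 8, y in [10, 13]  -> 2 point(s)
  x = 14: RHS = 0, y in [0]  -> 1 point(s)
  x = 16: RHS = 12, y in [9, 14]  -> 2 point(s)
  x = 19: RHS = 6, y in [11, 12]  -> 2 point(s)
Affine points: 21. Add the point at infinity: total = 22.

#E(F_23) = 22


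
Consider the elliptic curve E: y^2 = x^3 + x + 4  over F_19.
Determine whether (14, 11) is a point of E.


Check whether y^2 = x^3 + 1 x + 4 (mod 19) for (x, y) = (14, 11).
LHS: y^2 = 11^2 mod 19 = 7
RHS: x^3 + 1 x + 4 = 14^3 + 1*14 + 4 mod 19 = 7
LHS = RHS

Yes, on the curve


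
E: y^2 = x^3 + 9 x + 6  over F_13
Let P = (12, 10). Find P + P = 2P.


Doubling: s = (3 x1^2 + a) / (2 y1)
s = (3*12^2 + 9) / (2*10) mod 13 = 11
x3 = s^2 - 2 x1 mod 13 = 11^2 - 2*12 = 6
y3 = s (x1 - x3) - y1 mod 13 = 11 * (12 - 6) - 10 = 4

2P = (6, 4)


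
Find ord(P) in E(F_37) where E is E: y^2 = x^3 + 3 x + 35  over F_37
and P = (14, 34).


Compute successive multiples of P until we hit O:
  1P = (14, 34)
  2P = (8, 4)
  3P = (3, 21)
  4P = (11, 20)
  5P = (5, 8)
  6P = (30, 2)
  7P = (34, 6)
  8P = (25, 11)
  ... (continuing to 17P)
  17P = O

ord(P) = 17


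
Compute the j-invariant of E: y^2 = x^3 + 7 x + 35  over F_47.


Delta = -16(4 a^3 + 27 b^2) mod 47 = 17
-1728 * (4 a)^3 = -1728 * (4*7)^3 mod 47 = 33
j = 33 * 17^(-1) mod 47 = 13

j = 13 (mod 47)


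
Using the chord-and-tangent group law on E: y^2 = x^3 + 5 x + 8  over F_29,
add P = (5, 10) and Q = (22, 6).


P != Q, so use the chord formula.
s = (y2 - y1) / (x2 - x1) = (25) / (17) mod 29 = 10
x3 = s^2 - x1 - x2 mod 29 = 10^2 - 5 - 22 = 15
y3 = s (x1 - x3) - y1 mod 29 = 10 * (5 - 15) - 10 = 6

P + Q = (15, 6)


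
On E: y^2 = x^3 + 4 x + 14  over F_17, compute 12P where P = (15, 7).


k = 12 = 1100_2 (binary, LSB first: 0011)
Double-and-add from P = (15, 7):
  bit 0 = 0: acc unchanged = O
  bit 1 = 0: acc unchanged = O
  bit 2 = 1: acc = O + (14, 14) = (14, 14)
  bit 3 = 1: acc = (14, 14) + (2, 9) = (2, 8)

12P = (2, 8)


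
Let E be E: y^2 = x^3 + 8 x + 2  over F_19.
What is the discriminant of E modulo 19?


4 a^3 + 27 b^2 = 4*8^3 + 27*2^2 = 2048 + 108 = 2156
Delta = -16 * (2156) = -34496
Delta mod 19 = 8

Delta = 8 (mod 19)


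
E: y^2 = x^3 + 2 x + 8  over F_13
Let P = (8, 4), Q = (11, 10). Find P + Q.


P != Q, so use the chord formula.
s = (y2 - y1) / (x2 - x1) = (6) / (3) mod 13 = 2
x3 = s^2 - x1 - x2 mod 13 = 2^2 - 8 - 11 = 11
y3 = s (x1 - x3) - y1 mod 13 = 2 * (8 - 11) - 4 = 3

P + Q = (11, 3)


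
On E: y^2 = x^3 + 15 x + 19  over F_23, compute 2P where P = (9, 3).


k = 2 = 10_2 (binary, LSB first: 01)
Double-and-add from P = (9, 3):
  bit 0 = 0: acc unchanged = O
  bit 1 = 1: acc = O + (14, 12) = (14, 12)

2P = (14, 12)


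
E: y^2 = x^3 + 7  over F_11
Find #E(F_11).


For each x in F_11, count y with y^2 = x^3 + 0 x + 7 mod 11:
  x = 2: RHS = 4, y in [2, 9]  -> 2 point(s)
  x = 3: RHS = 1, y in [1, 10]  -> 2 point(s)
  x = 4: RHS = 5, y in [4, 7]  -> 2 point(s)
  x = 5: RHS = 0, y in [0]  -> 1 point(s)
  x = 6: RHS = 3, y in [5, 6]  -> 2 point(s)
  x = 7: RHS = 9, y in [3, 8]  -> 2 point(s)
Affine points: 11. Add the point at infinity: total = 12.

#E(F_11) = 12


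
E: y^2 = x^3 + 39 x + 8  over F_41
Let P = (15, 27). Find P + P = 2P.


Doubling: s = (3 x1^2 + a) / (2 y1)
s = (3*15^2 + 39) / (2*27) mod 41 = 36
x3 = s^2 - 2 x1 mod 41 = 36^2 - 2*15 = 36
y3 = s (x1 - x3) - y1 mod 41 = 36 * (15 - 36) - 27 = 37

2P = (36, 37)


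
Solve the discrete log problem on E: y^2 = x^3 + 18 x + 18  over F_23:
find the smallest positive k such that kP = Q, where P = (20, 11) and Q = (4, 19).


Enumerate multiples of P until we hit Q = (4, 19):
  1P = (20, 11)
  2P = (7, 2)
  3P = (9, 9)
  4P = (10, 18)
  5P = (2, 4)
  6P = (14, 22)
  7P = (16, 20)
  8P = (5, 7)
  9P = (4, 4)
  10P = (0, 15)
  11P = (15, 11)
  12P = (11, 12)
  13P = (17, 4)
  14P = (17, 19)
  15P = (11, 11)
  16P = (15, 12)
  17P = (0, 8)
  18P = (4, 19)
Match found at i = 18.

k = 18


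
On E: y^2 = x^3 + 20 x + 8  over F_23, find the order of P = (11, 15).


Compute successive multiples of P until we hit O:
  1P = (11, 15)
  2P = (7, 10)
  3P = (8, 6)
  4P = (13, 2)
  5P = (1, 12)
  6P = (15, 16)
  7P = (10, 14)
  8P = (3, 16)
  ... (continuing to 31P)
  31P = O

ord(P) = 31


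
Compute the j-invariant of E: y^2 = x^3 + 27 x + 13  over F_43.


Delta = -16(4 a^3 + 27 b^2) mod 43 = 22
-1728 * (4 a)^3 = -1728 * (4*27)^3 mod 43 = 42
j = 42 * 22^(-1) mod 43 = 41

j = 41 (mod 43)


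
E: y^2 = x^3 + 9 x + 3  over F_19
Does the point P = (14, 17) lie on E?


Check whether y^2 = x^3 + 9 x + 3 (mod 19) for (x, y) = (14, 17).
LHS: y^2 = 17^2 mod 19 = 4
RHS: x^3 + 9 x + 3 = 14^3 + 9*14 + 3 mod 19 = 4
LHS = RHS

Yes, on the curve


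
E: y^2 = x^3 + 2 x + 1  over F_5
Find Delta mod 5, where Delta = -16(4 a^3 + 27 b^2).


4 a^3 + 27 b^2 = 4*2^3 + 27*1^2 = 32 + 27 = 59
Delta = -16 * (59) = -944
Delta mod 5 = 1

Delta = 1 (mod 5)


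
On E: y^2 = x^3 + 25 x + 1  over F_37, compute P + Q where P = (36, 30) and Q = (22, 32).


P != Q, so use the chord formula.
s = (y2 - y1) / (x2 - x1) = (2) / (23) mod 37 = 21
x3 = s^2 - x1 - x2 mod 37 = 21^2 - 36 - 22 = 13
y3 = s (x1 - x3) - y1 mod 37 = 21 * (36 - 13) - 30 = 9

P + Q = (13, 9)


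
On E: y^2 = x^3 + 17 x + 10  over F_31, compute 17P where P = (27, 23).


k = 17 = 10001_2 (binary, LSB first: 10001)
Double-and-add from P = (27, 23):
  bit 0 = 1: acc = O + (27, 23) = (27, 23)
  bit 1 = 0: acc unchanged = (27, 23)
  bit 2 = 0: acc unchanged = (27, 23)
  bit 3 = 0: acc unchanged = (27, 23)
  bit 4 = 1: acc = (27, 23) + (7, 10) = (13, 14)

17P = (13, 14)


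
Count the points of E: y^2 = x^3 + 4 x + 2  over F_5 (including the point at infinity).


For each x in F_5, count y with y^2 = x^3 + 4 x + 2 mod 5:
  x = 3: RHS = 1, y in [1, 4]  -> 2 point(s)
Affine points: 2. Add the point at infinity: total = 3.

#E(F_5) = 3


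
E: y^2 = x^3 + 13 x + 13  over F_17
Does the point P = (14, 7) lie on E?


Check whether y^2 = x^3 + 13 x + 13 (mod 17) for (x, y) = (14, 7).
LHS: y^2 = 7^2 mod 17 = 15
RHS: x^3 + 13 x + 13 = 14^3 + 13*14 + 13 mod 17 = 15
LHS = RHS

Yes, on the curve


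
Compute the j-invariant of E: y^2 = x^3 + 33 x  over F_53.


Delta = -16(4 a^3 + 27 b^2) mod 53 = 20
-1728 * (4 a)^3 = -1728 * (4*33)^3 mod 53 = 4
j = 4 * 20^(-1) mod 53 = 32

j = 32 (mod 53)


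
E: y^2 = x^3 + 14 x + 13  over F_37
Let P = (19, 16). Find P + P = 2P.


Doubling: s = (3 x1^2 + a) / (2 y1)
s = (3*19^2 + 14) / (2*16) mod 37 = 10
x3 = s^2 - 2 x1 mod 37 = 10^2 - 2*19 = 25
y3 = s (x1 - x3) - y1 mod 37 = 10 * (19 - 25) - 16 = 35

2P = (25, 35)


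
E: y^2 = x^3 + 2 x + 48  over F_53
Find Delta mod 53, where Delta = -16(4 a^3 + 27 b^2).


4 a^3 + 27 b^2 = 4*2^3 + 27*48^2 = 32 + 62208 = 62240
Delta = -16 * (62240) = -995840
Delta mod 53 = 30

Delta = 30 (mod 53)


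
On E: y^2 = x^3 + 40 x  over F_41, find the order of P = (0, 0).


Compute successive multiples of P until we hit O:
  1P = (0, 0)
  2P = O

ord(P) = 2


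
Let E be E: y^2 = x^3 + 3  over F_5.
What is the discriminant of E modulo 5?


4 a^3 + 27 b^2 = 4*0^3 + 27*3^2 = 0 + 243 = 243
Delta = -16 * (243) = -3888
Delta mod 5 = 2

Delta = 2 (mod 5)


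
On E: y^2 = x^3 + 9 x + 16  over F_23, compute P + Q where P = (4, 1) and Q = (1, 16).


P != Q, so use the chord formula.
s = (y2 - y1) / (x2 - x1) = (15) / (20) mod 23 = 18
x3 = s^2 - x1 - x2 mod 23 = 18^2 - 4 - 1 = 20
y3 = s (x1 - x3) - y1 mod 23 = 18 * (4 - 20) - 1 = 10

P + Q = (20, 10)


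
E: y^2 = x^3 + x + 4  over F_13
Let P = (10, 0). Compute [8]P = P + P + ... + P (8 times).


k = 8 = 1000_2 (binary, LSB first: 0001)
Double-and-add from P = (10, 0):
  bit 0 = 0: acc unchanged = O
  bit 1 = 0: acc unchanged = O
  bit 2 = 0: acc unchanged = O
  bit 3 = 1: acc = O + O = O

8P = O


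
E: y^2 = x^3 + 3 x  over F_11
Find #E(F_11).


For each x in F_11, count y with y^2 = x^3 + 3 x + 0 mod 11:
  x = 0: RHS = 0, y in [0]  -> 1 point(s)
  x = 1: RHS = 4, y in [2, 9]  -> 2 point(s)
  x = 2: RHS = 3, y in [5, 6]  -> 2 point(s)
  x = 3: RHS = 3, y in [5, 6]  -> 2 point(s)
  x = 6: RHS = 3, y in [5, 6]  -> 2 point(s)
  x = 7: RHS = 1, y in [1, 10]  -> 2 point(s)
Affine points: 11. Add the point at infinity: total = 12.

#E(F_11) = 12


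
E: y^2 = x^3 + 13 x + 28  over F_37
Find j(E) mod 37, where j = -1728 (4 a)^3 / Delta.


Delta = -16(4 a^3 + 27 b^2) mod 37 = 2
-1728 * (4 a)^3 = -1728 * (4*13)^3 mod 37 = 14
j = 14 * 2^(-1) mod 37 = 7

j = 7 (mod 37)


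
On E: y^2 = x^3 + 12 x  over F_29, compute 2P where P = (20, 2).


Doubling: s = (3 x1^2 + a) / (2 y1)
s = (3*20^2 + 12) / (2*2) mod 29 = 13
x3 = s^2 - 2 x1 mod 29 = 13^2 - 2*20 = 13
y3 = s (x1 - x3) - y1 mod 29 = 13 * (20 - 13) - 2 = 2

2P = (13, 2)


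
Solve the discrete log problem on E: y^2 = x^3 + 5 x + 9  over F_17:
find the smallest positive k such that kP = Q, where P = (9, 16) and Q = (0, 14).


Enumerate multiples of P until we hit Q = (0, 14):
  1P = (9, 16)
  2P = (7, 8)
  3P = (0, 3)
  4P = (4, 12)
  5P = (6, 0)
  6P = (4, 5)
  7P = (0, 14)
Match found at i = 7.

k = 7


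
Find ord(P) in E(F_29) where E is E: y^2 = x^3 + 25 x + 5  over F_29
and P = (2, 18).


Compute successive multiples of P until we hit O:
  1P = (2, 18)
  2P = (5, 20)
  3P = (16, 21)
  4P = (18, 20)
  5P = (14, 24)
  6P = (6, 9)
  7P = (17, 23)
  8P = (23, 4)
  ... (continuing to 35P)
  35P = O

ord(P) = 35


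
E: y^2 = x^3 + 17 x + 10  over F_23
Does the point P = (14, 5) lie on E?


Check whether y^2 = x^3 + 17 x + 10 (mod 23) for (x, y) = (14, 5).
LHS: y^2 = 5^2 mod 23 = 2
RHS: x^3 + 17 x + 10 = 14^3 + 17*14 + 10 mod 23 = 2
LHS = RHS

Yes, on the curve


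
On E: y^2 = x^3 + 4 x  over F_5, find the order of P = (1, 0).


Compute successive multiples of P until we hit O:
  1P = (1, 0)
  2P = O

ord(P) = 2


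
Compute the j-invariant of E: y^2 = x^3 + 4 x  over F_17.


Delta = -16(4 a^3 + 27 b^2) mod 17 = 1
-1728 * (4 a)^3 = -1728 * (4*4)^3 mod 17 = 11
j = 11 * 1^(-1) mod 17 = 11

j = 11 (mod 17)


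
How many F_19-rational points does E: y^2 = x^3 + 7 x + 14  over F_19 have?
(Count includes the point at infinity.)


For each x in F_19, count y with y^2 = x^3 + 7 x + 14 mod 19:
  x = 2: RHS = 17, y in [6, 13]  -> 2 point(s)
  x = 3: RHS = 5, y in [9, 10]  -> 2 point(s)
  x = 4: RHS = 11, y in [7, 12]  -> 2 point(s)
  x = 6: RHS = 6, y in [5, 14]  -> 2 point(s)
  x = 7: RHS = 7, y in [8, 11]  -> 2 point(s)
  x = 10: RHS = 1, y in [1, 18]  -> 2 point(s)
  x = 11: RHS = 16, y in [4, 15]  -> 2 point(s)
  x = 14: RHS = 6, y in [5, 14]  -> 2 point(s)
  x = 15: RHS = 17, y in [6, 13]  -> 2 point(s)
  x = 16: RHS = 4, y in [2, 17]  -> 2 point(s)
  x = 17: RHS = 11, y in [7, 12]  -> 2 point(s)
  x = 18: RHS = 6, y in [5, 14]  -> 2 point(s)
Affine points: 24. Add the point at infinity: total = 25.

#E(F_19) = 25


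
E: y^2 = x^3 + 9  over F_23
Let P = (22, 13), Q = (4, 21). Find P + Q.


P != Q, so use the chord formula.
s = (y2 - y1) / (x2 - x1) = (8) / (5) mod 23 = 20
x3 = s^2 - x1 - x2 mod 23 = 20^2 - 22 - 4 = 6
y3 = s (x1 - x3) - y1 mod 23 = 20 * (22 - 6) - 13 = 8

P + Q = (6, 8)


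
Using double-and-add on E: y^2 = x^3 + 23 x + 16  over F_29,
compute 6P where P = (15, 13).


k = 6 = 110_2 (binary, LSB first: 011)
Double-and-add from P = (15, 13):
  bit 0 = 0: acc unchanged = O
  bit 1 = 1: acc = O + (22, 11) = (22, 11)
  bit 2 = 1: acc = (22, 11) + (9, 13) = (3, 24)

6P = (3, 24)


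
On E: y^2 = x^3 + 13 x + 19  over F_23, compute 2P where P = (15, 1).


Doubling: s = (3 x1^2 + a) / (2 y1)
s = (3*15^2 + 13) / (2*1) mod 23 = 22
x3 = s^2 - 2 x1 mod 23 = 22^2 - 2*15 = 17
y3 = s (x1 - x3) - y1 mod 23 = 22 * (15 - 17) - 1 = 1

2P = (17, 1)


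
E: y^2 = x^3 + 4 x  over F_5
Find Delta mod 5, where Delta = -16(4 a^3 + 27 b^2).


4 a^3 + 27 b^2 = 4*4^3 + 27*0^2 = 256 + 0 = 256
Delta = -16 * (256) = -4096
Delta mod 5 = 4

Delta = 4 (mod 5)


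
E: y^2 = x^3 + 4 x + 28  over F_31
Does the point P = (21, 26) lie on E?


Check whether y^2 = x^3 + 4 x + 28 (mod 31) for (x, y) = (21, 26).
LHS: y^2 = 26^2 mod 31 = 25
RHS: x^3 + 4 x + 28 = 21^3 + 4*21 + 28 mod 31 = 11
LHS != RHS

No, not on the curve


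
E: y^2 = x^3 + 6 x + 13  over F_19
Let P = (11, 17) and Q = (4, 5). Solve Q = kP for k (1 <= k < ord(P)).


Enumerate multiples of P until we hit Q = (4, 5):
  1P = (11, 17)
  2P = (1, 1)
  3P = (5, 4)
  4P = (4, 14)
  5P = (10, 16)
  6P = (18, 14)
  7P = (15, 1)
  8P = (9, 13)
  9P = (3, 18)
  10P = (16, 5)
  11P = (16, 14)
  12P = (3, 1)
  13P = (9, 6)
  14P = (15, 18)
  15P = (18, 5)
  16P = (10, 3)
  17P = (4, 5)
Match found at i = 17.

k = 17


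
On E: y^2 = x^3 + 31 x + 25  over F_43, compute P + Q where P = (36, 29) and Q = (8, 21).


P != Q, so use the chord formula.
s = (y2 - y1) / (x2 - x1) = (35) / (15) mod 43 = 31
x3 = s^2 - x1 - x2 mod 43 = 31^2 - 36 - 8 = 14
y3 = s (x1 - x3) - y1 mod 43 = 31 * (36 - 14) - 29 = 8

P + Q = (14, 8)


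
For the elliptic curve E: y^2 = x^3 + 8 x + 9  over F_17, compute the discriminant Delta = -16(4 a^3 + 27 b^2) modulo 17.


4 a^3 + 27 b^2 = 4*8^3 + 27*9^2 = 2048 + 2187 = 4235
Delta = -16 * (4235) = -67760
Delta mod 17 = 2

Delta = 2 (mod 17)


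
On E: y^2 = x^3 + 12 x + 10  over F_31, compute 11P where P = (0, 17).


k = 11 = 1011_2 (binary, LSB first: 1101)
Double-and-add from P = (0, 17):
  bit 0 = 1: acc = O + (0, 17) = (0, 17)
  bit 1 = 1: acc = (0, 17) + (16, 12) = (22, 17)
  bit 2 = 0: acc unchanged = (22, 17)
  bit 3 = 1: acc = (22, 17) + (15, 0) = (29, 28)

11P = (29, 28)


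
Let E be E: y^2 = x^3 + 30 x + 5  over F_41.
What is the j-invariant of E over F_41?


Delta = -16(4 a^3 + 27 b^2) mod 41 = 10
-1728 * (4 a)^3 = -1728 * (4*30)^3 mod 41 = 39
j = 39 * 10^(-1) mod 41 = 8

j = 8 (mod 41)


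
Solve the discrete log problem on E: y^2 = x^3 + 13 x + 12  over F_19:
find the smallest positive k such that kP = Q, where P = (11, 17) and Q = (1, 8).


Enumerate multiples of P until we hit Q = (1, 8):
  1P = (11, 17)
  2P = (17, 15)
  3P = (8, 1)
  4P = (1, 11)
  5P = (18, 13)
  6P = (7, 16)
  7P = (7, 3)
  8P = (18, 6)
  9P = (1, 8)
Match found at i = 9.

k = 9


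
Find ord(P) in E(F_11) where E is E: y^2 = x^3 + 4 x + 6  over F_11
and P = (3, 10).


Compute successive multiples of P until we hit O:
  1P = (3, 10)
  2P = (6, 9)
  3P = (7, 6)
  4P = (2, 0)
  5P = (7, 5)
  6P = (6, 2)
  7P = (3, 1)
  8P = O

ord(P) = 8


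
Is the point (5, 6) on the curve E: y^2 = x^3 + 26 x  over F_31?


Check whether y^2 = x^3 + 26 x + 0 (mod 31) for (x, y) = (5, 6).
LHS: y^2 = 6^2 mod 31 = 5
RHS: x^3 + 26 x + 0 = 5^3 + 26*5 + 0 mod 31 = 7
LHS != RHS

No, not on the curve


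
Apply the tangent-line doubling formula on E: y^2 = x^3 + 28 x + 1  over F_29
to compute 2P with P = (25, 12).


Doubling: s = (3 x1^2 + a) / (2 y1)
s = (3*25^2 + 28) / (2*12) mod 29 = 8
x3 = s^2 - 2 x1 mod 29 = 8^2 - 2*25 = 14
y3 = s (x1 - x3) - y1 mod 29 = 8 * (25 - 14) - 12 = 18

2P = (14, 18)


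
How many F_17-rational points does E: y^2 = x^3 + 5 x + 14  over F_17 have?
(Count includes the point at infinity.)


For each x in F_17, count y with y^2 = x^3 + 5 x + 14 mod 17:
  x = 2: RHS = 15, y in [7, 10]  -> 2 point(s)
  x = 4: RHS = 13, y in [8, 9]  -> 2 point(s)
  x = 7: RHS = 1, y in [1, 16]  -> 2 point(s)
  x = 12: RHS = 0, y in [0]  -> 1 point(s)
  x = 13: RHS = 15, y in [7, 10]  -> 2 point(s)
  x = 15: RHS = 13, y in [8, 9]  -> 2 point(s)
  x = 16: RHS = 8, y in [5, 12]  -> 2 point(s)
Affine points: 13. Add the point at infinity: total = 14.

#E(F_17) = 14


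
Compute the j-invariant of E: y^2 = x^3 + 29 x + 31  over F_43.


Delta = -16(4 a^3 + 27 b^2) mod 43 = 17
-1728 * (4 a)^3 = -1728 * (4*29)^3 mod 43 = 32
j = 32 * 17^(-1) mod 43 = 12

j = 12 (mod 43)


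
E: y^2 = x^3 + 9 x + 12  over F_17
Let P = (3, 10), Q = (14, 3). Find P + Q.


P != Q, so use the chord formula.
s = (y2 - y1) / (x2 - x1) = (10) / (11) mod 17 = 4
x3 = s^2 - x1 - x2 mod 17 = 4^2 - 3 - 14 = 16
y3 = s (x1 - x3) - y1 mod 17 = 4 * (3 - 16) - 10 = 6

P + Q = (16, 6)


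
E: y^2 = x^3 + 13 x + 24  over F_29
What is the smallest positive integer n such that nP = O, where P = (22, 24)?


Compute successive multiples of P until we hit O:
  1P = (22, 24)
  2P = (9, 0)
  3P = (22, 5)
  4P = O

ord(P) = 4


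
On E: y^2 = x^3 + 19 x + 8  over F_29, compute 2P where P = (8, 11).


Doubling: s = (3 x1^2 + a) / (2 y1)
s = (3*8^2 + 19) / (2*11) mod 29 = 3
x3 = s^2 - 2 x1 mod 29 = 3^2 - 2*8 = 22
y3 = s (x1 - x3) - y1 mod 29 = 3 * (8 - 22) - 11 = 5

2P = (22, 5)


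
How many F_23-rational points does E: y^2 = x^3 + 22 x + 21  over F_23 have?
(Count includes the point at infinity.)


For each x in F_23, count y with y^2 = x^3 + 22 x + 21 mod 23:
  x = 2: RHS = 4, y in [2, 21]  -> 2 point(s)
  x = 4: RHS = 12, y in [9, 14]  -> 2 point(s)
  x = 5: RHS = 3, y in [7, 16]  -> 2 point(s)
  x = 6: RHS = 1, y in [1, 22]  -> 2 point(s)
  x = 7: RHS = 12, y in [9, 14]  -> 2 point(s)
  x = 12: RHS = 12, y in [9, 14]  -> 2 point(s)
  x = 15: RHS = 0, y in [0]  -> 1 point(s)
  x = 17: RHS = 18, y in [8, 15]  -> 2 point(s)
  x = 18: RHS = 16, y in [4, 19]  -> 2 point(s)
Affine points: 17. Add the point at infinity: total = 18.

#E(F_23) = 18


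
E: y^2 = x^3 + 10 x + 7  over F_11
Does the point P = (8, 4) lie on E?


Check whether y^2 = x^3 + 10 x + 7 (mod 11) for (x, y) = (8, 4).
LHS: y^2 = 4^2 mod 11 = 5
RHS: x^3 + 10 x + 7 = 8^3 + 10*8 + 7 mod 11 = 5
LHS = RHS

Yes, on the curve


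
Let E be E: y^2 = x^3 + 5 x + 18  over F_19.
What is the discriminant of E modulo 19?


4 a^3 + 27 b^2 = 4*5^3 + 27*18^2 = 500 + 8748 = 9248
Delta = -16 * (9248) = -147968
Delta mod 19 = 4

Delta = 4 (mod 19)


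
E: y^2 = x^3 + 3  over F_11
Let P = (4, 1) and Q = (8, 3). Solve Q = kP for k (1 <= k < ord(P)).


Enumerate multiples of P until we hit Q = (8, 3):
  1P = (4, 1)
  2P = (7, 4)
  3P = (1, 2)
  4P = (0, 5)
  5P = (8, 3)
Match found at i = 5.

k = 5


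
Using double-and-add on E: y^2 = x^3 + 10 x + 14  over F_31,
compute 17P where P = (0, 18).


k = 17 = 10001_2 (binary, LSB first: 10001)
Double-and-add from P = (0, 18):
  bit 0 = 1: acc = O + (0, 18) = (0, 18)
  bit 1 = 0: acc unchanged = (0, 18)
  bit 2 = 0: acc unchanged = (0, 18)
  bit 3 = 0: acc unchanged = (0, 18)
  bit 4 = 1: acc = (0, 18) + (3, 3) = (22, 30)

17P = (22, 30)


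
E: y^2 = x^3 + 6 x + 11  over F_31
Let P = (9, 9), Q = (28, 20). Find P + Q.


P != Q, so use the chord formula.
s = (y2 - y1) / (x2 - x1) = (11) / (19) mod 31 = 12
x3 = s^2 - x1 - x2 mod 31 = 12^2 - 9 - 28 = 14
y3 = s (x1 - x3) - y1 mod 31 = 12 * (9 - 14) - 9 = 24

P + Q = (14, 24)


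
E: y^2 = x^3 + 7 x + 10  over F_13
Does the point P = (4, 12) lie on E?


Check whether y^2 = x^3 + 7 x + 10 (mod 13) for (x, y) = (4, 12).
LHS: y^2 = 12^2 mod 13 = 1
RHS: x^3 + 7 x + 10 = 4^3 + 7*4 + 10 mod 13 = 11
LHS != RHS

No, not on the curve


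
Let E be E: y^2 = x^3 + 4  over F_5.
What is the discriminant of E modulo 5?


4 a^3 + 27 b^2 = 4*0^3 + 27*4^2 = 0 + 432 = 432
Delta = -16 * (432) = -6912
Delta mod 5 = 3

Delta = 3 (mod 5)


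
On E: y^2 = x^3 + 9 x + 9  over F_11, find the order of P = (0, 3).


Compute successive multiples of P until we hit O:
  1P = (0, 3)
  2P = (5, 6)
  3P = (9, 7)
  4P = (6, 9)
  5P = (6, 2)
  6P = (9, 4)
  7P = (5, 5)
  8P = (0, 8)
  ... (continuing to 9P)
  9P = O

ord(P) = 9


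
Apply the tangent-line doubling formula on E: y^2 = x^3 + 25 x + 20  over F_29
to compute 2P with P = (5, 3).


Doubling: s = (3 x1^2 + a) / (2 y1)
s = (3*5^2 + 25) / (2*3) mod 29 = 7
x3 = s^2 - 2 x1 mod 29 = 7^2 - 2*5 = 10
y3 = s (x1 - x3) - y1 mod 29 = 7 * (5 - 10) - 3 = 20

2P = (10, 20)


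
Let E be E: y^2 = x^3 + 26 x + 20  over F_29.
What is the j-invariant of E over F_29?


Delta = -16(4 a^3 + 27 b^2) mod 29 = 28
-1728 * (4 a)^3 = -1728 * (4*26)^3 mod 29 = 28
j = 28 * 28^(-1) mod 29 = 1

j = 1 (mod 29)


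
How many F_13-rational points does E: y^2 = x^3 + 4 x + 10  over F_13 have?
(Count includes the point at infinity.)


For each x in F_13, count y with y^2 = x^3 + 4 x + 10 mod 13:
  x = 0: RHS = 10, y in [6, 7]  -> 2 point(s)
  x = 2: RHS = 0, y in [0]  -> 1 point(s)
  x = 3: RHS = 10, y in [6, 7]  -> 2 point(s)
  x = 4: RHS = 12, y in [5, 8]  -> 2 point(s)
  x = 5: RHS = 12, y in [5, 8]  -> 2 point(s)
  x = 6: RHS = 3, y in [4, 9]  -> 2 point(s)
  x = 7: RHS = 4, y in [2, 11]  -> 2 point(s)
  x = 10: RHS = 10, y in [6, 7]  -> 2 point(s)
Affine points: 15. Add the point at infinity: total = 16.

#E(F_13) = 16


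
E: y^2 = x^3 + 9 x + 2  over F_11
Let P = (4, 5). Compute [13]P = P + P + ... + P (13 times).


k = 13 = 1101_2 (binary, LSB first: 1011)
Double-and-add from P = (4, 5):
  bit 0 = 1: acc = O + (4, 5) = (4, 5)
  bit 1 = 0: acc unchanged = (4, 5)
  bit 2 = 1: acc = (4, 5) + (9, 8) = (1, 10)
  bit 3 = 1: acc = (1, 10) + (8, 5) = (7, 10)

13P = (7, 10)


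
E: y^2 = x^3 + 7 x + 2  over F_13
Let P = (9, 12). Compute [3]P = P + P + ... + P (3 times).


k = 3 = 11_2 (binary, LSB first: 11)
Double-and-add from P = (9, 12):
  bit 0 = 1: acc = O + (9, 12) = (9, 12)
  bit 1 = 1: acc = (9, 12) + (7, 11) = (7, 2)

3P = (7, 2)


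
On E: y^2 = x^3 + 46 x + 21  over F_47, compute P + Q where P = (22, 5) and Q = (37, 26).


P != Q, so use the chord formula.
s = (y2 - y1) / (x2 - x1) = (21) / (15) mod 47 = 39
x3 = s^2 - x1 - x2 mod 47 = 39^2 - 22 - 37 = 5
y3 = s (x1 - x3) - y1 mod 47 = 39 * (22 - 5) - 5 = 0

P + Q = (5, 0)


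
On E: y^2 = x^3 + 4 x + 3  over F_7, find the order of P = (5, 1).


Compute successive multiples of P until we hit O:
  1P = (5, 1)
  2P = (5, 6)
  3P = O

ord(P) = 3


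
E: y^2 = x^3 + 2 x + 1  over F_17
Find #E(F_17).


For each x in F_17, count y with y^2 = x^3 + 2 x + 1 mod 17:
  x = 0: RHS = 1, y in [1, 16]  -> 2 point(s)
  x = 1: RHS = 4, y in [2, 15]  -> 2 point(s)
  x = 2: RHS = 13, y in [8, 9]  -> 2 point(s)
  x = 3: RHS = 0, y in [0]  -> 1 point(s)
  x = 5: RHS = 0, y in [0]  -> 1 point(s)
  x = 6: RHS = 8, y in [5, 12]  -> 2 point(s)
  x = 7: RHS = 1, y in [1, 16]  -> 2 point(s)
  x = 8: RHS = 2, y in [6, 11]  -> 2 point(s)
  x = 9: RHS = 0, y in [0]  -> 1 point(s)
  x = 10: RHS = 1, y in [1, 16]  -> 2 point(s)
  x = 12: RHS = 2, y in [6, 11]  -> 2 point(s)
  x = 14: RHS = 2, y in [6, 11]  -> 2 point(s)
  x = 16: RHS = 15, y in [7, 10]  -> 2 point(s)
Affine points: 23. Add the point at infinity: total = 24.

#E(F_17) = 24


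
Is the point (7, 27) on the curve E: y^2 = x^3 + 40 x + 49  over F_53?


Check whether y^2 = x^3 + 40 x + 49 (mod 53) for (x, y) = (7, 27).
LHS: y^2 = 27^2 mod 53 = 40
RHS: x^3 + 40 x + 49 = 7^3 + 40*7 + 49 mod 53 = 36
LHS != RHS

No, not on the curve


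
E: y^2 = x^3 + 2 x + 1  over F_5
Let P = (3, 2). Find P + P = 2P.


Doubling: s = (3 x1^2 + a) / (2 y1)
s = (3*3^2 + 2) / (2*2) mod 5 = 1
x3 = s^2 - 2 x1 mod 5 = 1^2 - 2*3 = 0
y3 = s (x1 - x3) - y1 mod 5 = 1 * (3 - 0) - 2 = 1

2P = (0, 1)


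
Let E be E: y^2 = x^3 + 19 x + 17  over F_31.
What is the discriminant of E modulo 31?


4 a^3 + 27 b^2 = 4*19^3 + 27*17^2 = 27436 + 7803 = 35239
Delta = -16 * (35239) = -563824
Delta mod 31 = 4

Delta = 4 (mod 31)


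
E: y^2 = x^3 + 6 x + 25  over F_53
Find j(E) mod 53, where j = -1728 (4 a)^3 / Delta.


Delta = -16(4 a^3 + 27 b^2) mod 53 = 44
-1728 * (4 a)^3 = -1728 * (4*6)^3 mod 53 = 23
j = 23 * 44^(-1) mod 53 = 21

j = 21 (mod 53)


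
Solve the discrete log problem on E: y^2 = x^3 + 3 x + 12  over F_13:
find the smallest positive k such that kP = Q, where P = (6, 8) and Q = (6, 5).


Enumerate multiples of P until we hit Q = (6, 5):
  1P = (6, 8)
  2P = (5, 3)
  3P = (1, 4)
  4P = (3, 10)
  5P = (3, 3)
  6P = (1, 9)
  7P = (5, 10)
  8P = (6, 5)
Match found at i = 8.

k = 8


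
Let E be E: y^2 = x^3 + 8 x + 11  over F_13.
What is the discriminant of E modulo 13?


4 a^3 + 27 b^2 = 4*8^3 + 27*11^2 = 2048 + 3267 = 5315
Delta = -16 * (5315) = -85040
Delta mod 13 = 6

Delta = 6 (mod 13)


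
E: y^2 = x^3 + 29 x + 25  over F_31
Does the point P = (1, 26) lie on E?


Check whether y^2 = x^3 + 29 x + 25 (mod 31) for (x, y) = (1, 26).
LHS: y^2 = 26^2 mod 31 = 25
RHS: x^3 + 29 x + 25 = 1^3 + 29*1 + 25 mod 31 = 24
LHS != RHS

No, not on the curve


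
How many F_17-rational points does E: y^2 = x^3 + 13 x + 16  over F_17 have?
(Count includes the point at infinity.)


For each x in F_17, count y with y^2 = x^3 + 13 x + 16 mod 17:
  x = 0: RHS = 16, y in [4, 13]  -> 2 point(s)
  x = 1: RHS = 13, y in [8, 9]  -> 2 point(s)
  x = 2: RHS = 16, y in [4, 13]  -> 2 point(s)
  x = 4: RHS = 13, y in [8, 9]  -> 2 point(s)
  x = 5: RHS = 2, y in [6, 11]  -> 2 point(s)
  x = 6: RHS = 4, y in [2, 15]  -> 2 point(s)
  x = 7: RHS = 8, y in [5, 12]  -> 2 point(s)
  x = 12: RHS = 13, y in [8, 9]  -> 2 point(s)
  x = 13: RHS = 2, y in [6, 11]  -> 2 point(s)
  x = 14: RHS = 1, y in [1, 16]  -> 2 point(s)
  x = 15: RHS = 16, y in [4, 13]  -> 2 point(s)
  x = 16: RHS = 2, y in [6, 11]  -> 2 point(s)
Affine points: 24. Add the point at infinity: total = 25.

#E(F_17) = 25


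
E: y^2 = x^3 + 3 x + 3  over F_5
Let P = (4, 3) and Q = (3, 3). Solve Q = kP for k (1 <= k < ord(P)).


Enumerate multiples of P until we hit Q = (3, 3):
  1P = (4, 3)
  2P = (3, 3)
Match found at i = 2.

k = 2


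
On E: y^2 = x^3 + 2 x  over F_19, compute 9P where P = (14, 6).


k = 9 = 1001_2 (binary, LSB first: 1001)
Double-and-add from P = (14, 6):
  bit 0 = 1: acc = O + (14, 6) = (14, 6)
  bit 1 = 0: acc unchanged = (14, 6)
  bit 2 = 0: acc unchanged = (14, 6)
  bit 3 = 1: acc = (14, 6) + (17, 11) = (14, 13)

9P = (14, 13)


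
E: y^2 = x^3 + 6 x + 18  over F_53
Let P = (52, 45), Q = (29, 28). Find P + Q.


P != Q, so use the chord formula.
s = (y2 - y1) / (x2 - x1) = (36) / (30) mod 53 = 33
x3 = s^2 - x1 - x2 mod 53 = 33^2 - 52 - 29 = 1
y3 = s (x1 - x3) - y1 mod 53 = 33 * (52 - 1) - 45 = 48

P + Q = (1, 48)


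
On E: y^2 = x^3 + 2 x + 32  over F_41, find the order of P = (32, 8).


Compute successive multiples of P until we hit O:
  1P = (32, 8)
  2P = (14, 37)
  3P = (0, 27)
  4P = (17, 10)
  5P = (25, 2)
  6P = (9, 0)
  7P = (25, 39)
  8P = (17, 31)
  ... (continuing to 12P)
  12P = O

ord(P) = 12


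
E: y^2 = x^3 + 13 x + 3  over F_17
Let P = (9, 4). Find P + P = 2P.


Doubling: s = (3 x1^2 + a) / (2 y1)
s = (3*9^2 + 13) / (2*4) mod 17 = 15
x3 = s^2 - 2 x1 mod 17 = 15^2 - 2*9 = 3
y3 = s (x1 - x3) - y1 mod 17 = 15 * (9 - 3) - 4 = 1

2P = (3, 1)


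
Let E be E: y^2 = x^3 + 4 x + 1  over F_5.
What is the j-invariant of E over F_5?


Delta = -16(4 a^3 + 27 b^2) mod 5 = 2
-1728 * (4 a)^3 = -1728 * (4*4)^3 mod 5 = 2
j = 2 * 2^(-1) mod 5 = 1

j = 1 (mod 5)


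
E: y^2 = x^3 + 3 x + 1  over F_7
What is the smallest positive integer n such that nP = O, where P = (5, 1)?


Compute successive multiples of P until we hit O:
  1P = (5, 1)
  2P = (6, 2)
  3P = (4, 0)
  4P = (6, 5)
  5P = (5, 6)
  6P = O

ord(P) = 6


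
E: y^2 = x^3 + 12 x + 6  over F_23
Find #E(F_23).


For each x in F_23, count y with y^2 = x^3 + 12 x + 6 mod 23:
  x = 0: RHS = 6, y in [11, 12]  -> 2 point(s)
  x = 3: RHS = 0, y in [0]  -> 1 point(s)
  x = 4: RHS = 3, y in [7, 16]  -> 2 point(s)
  x = 6: RHS = 18, y in [8, 15]  -> 2 point(s)
  x = 8: RHS = 16, y in [4, 19]  -> 2 point(s)
  x = 13: RHS = 13, y in [6, 17]  -> 2 point(s)
  x = 16: RHS = 16, y in [4, 19]  -> 2 point(s)
  x = 19: RHS = 9, y in [3, 20]  -> 2 point(s)
  x = 20: RHS = 12, y in [9, 14]  -> 2 point(s)
  x = 22: RHS = 16, y in [4, 19]  -> 2 point(s)
Affine points: 19. Add the point at infinity: total = 20.

#E(F_23) = 20


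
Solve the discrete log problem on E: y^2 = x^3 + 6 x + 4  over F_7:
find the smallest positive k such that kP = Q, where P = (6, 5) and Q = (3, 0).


Enumerate multiples of P until we hit Q = (3, 0):
  1P = (6, 5)
  2P = (4, 1)
  3P = (1, 5)
  4P = (0, 2)
  5P = (3, 0)
Match found at i = 5.

k = 5


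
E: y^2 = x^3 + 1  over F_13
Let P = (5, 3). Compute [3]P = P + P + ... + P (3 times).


k = 3 = 11_2 (binary, LSB first: 11)
Double-and-add from P = (5, 3):
  bit 0 = 1: acc = O + (5, 3) = (5, 3)
  bit 1 = 1: acc = (5, 3) + (0, 1) = (4, 0)

3P = (4, 0)
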